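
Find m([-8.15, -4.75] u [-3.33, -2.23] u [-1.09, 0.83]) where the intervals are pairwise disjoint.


For pairwise disjoint intervals, m(union) = sum of lengths.
= (-4.75 - -8.15) + (-2.23 - -3.33) + (0.83 - -1.09)
= 3.4 + 1.1 + 1.92
= 6.42


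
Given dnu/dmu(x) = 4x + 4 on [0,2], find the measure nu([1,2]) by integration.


nu(A) = integral_A (dnu/dmu) dmu = integral_1^2 (4x + 4) dx
Step 1: Antiderivative F(x) = (4/2)x^2 + 4x
Step 2: F(2) = (4/2)*2^2 + 4*2 = 8 + 8 = 16
Step 3: F(1) = (4/2)*1^2 + 4*1 = 2 + 4 = 6
Step 4: nu([1,2]) = F(2) - F(1) = 16 - 6 = 10


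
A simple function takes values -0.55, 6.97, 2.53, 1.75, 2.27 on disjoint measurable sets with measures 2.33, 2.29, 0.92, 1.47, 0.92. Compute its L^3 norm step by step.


Step 1: Compute |f_i|^3 for each value:
  |-0.55|^3 = 0.166375
  |6.97|^3 = 338.608873
  |2.53|^3 = 16.194277
  |1.75|^3 = 5.359375
  |2.27|^3 = 11.697083
Step 2: Multiply by measures and sum:
  0.166375 * 2.33 = 0.387654
  338.608873 * 2.29 = 775.414319
  16.194277 * 0.92 = 14.898735
  5.359375 * 1.47 = 7.878281
  11.697083 * 0.92 = 10.761316
Sum = 0.387654 + 775.414319 + 14.898735 + 7.878281 + 10.761316 = 809.340305
Step 3: Take the p-th root:
||f||_3 = (809.340305)^(1/3) = 9.319166


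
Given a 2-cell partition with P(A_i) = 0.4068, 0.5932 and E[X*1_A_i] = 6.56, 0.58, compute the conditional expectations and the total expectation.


For each cell A_i: E[X|A_i] = E[X*1_A_i] / P(A_i)
Step 1: E[X|A_1] = 6.56 / 0.4068 = 16.12586
Step 2: E[X|A_2] = 0.58 / 0.5932 = 0.977748
Verification: E[X] = sum E[X*1_A_i] = 6.56 + 0.58 = 7.14


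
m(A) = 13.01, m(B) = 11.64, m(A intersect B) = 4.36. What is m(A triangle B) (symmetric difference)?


m(A Delta B) = m(A) + m(B) - 2*m(A n B)
= 13.01 + 11.64 - 2*4.36
= 13.01 + 11.64 - 8.72
= 15.93


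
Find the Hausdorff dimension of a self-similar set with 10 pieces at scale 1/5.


For a self-similar set with N copies scaled by 1/r:
dim_H = log(N)/log(r) = log(10)/log(5)
= 2.302585/1.609438
= 1.430677


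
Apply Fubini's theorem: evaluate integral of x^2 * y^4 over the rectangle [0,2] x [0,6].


By Fubini's theorem, the double integral factors as a product of single integrals:
Step 1: integral_0^2 x^2 dx = [x^3/3] from 0 to 2
     = 2^3/3 = 2.666667
Step 2: integral_0^6 y^4 dy = [y^5/5] from 0 to 6
     = 6^5/5 = 1555.2
Step 3: Double integral = 2.666667 * 1555.2 = 4147.2


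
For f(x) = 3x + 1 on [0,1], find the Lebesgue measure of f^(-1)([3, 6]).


f^(-1)([3, 6]) = {x : 3 <= 3x + 1 <= 6}
Solving: (3 - 1)/3 <= x <= (6 - 1)/3
= [0.666667, 1.666667]
Intersecting with [0,1]: [0.666667, 1]
Measure = 1 - 0.666667 = 0.333333


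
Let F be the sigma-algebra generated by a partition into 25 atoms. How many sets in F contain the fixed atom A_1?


Each element of F is a union of some subset S of the 25 atoms.
The element contains A_1 iff A_1 is in S.
So we count subsets S of {A_1,...,A_25} with A_1 in S: choose freely among the other 24 atoms.
Count = 2^(25-1) = 2^24 = 16777216.


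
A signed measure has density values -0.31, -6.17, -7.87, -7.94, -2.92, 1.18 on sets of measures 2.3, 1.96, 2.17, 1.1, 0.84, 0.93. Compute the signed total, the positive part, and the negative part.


Step 1: Compute signed measure on each set:
  Set 1: -0.31 * 2.3 = -0.713
  Set 2: -6.17 * 1.96 = -12.0932
  Set 3: -7.87 * 2.17 = -17.0779
  Set 4: -7.94 * 1.1 = -8.734
  Set 5: -2.92 * 0.84 = -2.4528
  Set 6: 1.18 * 0.93 = 1.0974
Step 2: Total signed measure = (-0.713) + (-12.0932) + (-17.0779) + (-8.734) + (-2.4528) + (1.0974)
     = -39.9735
Step 3: Positive part mu+(X) = sum of positive contributions = 1.0974
Step 4: Negative part mu-(X) = |sum of negative contributions| = 41.0709


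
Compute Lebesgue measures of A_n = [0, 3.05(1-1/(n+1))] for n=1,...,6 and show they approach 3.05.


By continuity of measure from below: if A_n increases to A, then m(A_n) -> m(A).
Here A = [0, 3.05], so m(A) = 3.05
Step 1: a_1 = 3.05*(1 - 1/2) = 1.525, m(A_1) = 1.525
Step 2: a_2 = 3.05*(1 - 1/3) = 2.0333, m(A_2) = 2.0333
Step 3: a_3 = 3.05*(1 - 1/4) = 2.2875, m(A_3) = 2.2875
Step 4: a_4 = 3.05*(1 - 1/5) = 2.44, m(A_4) = 2.44
Step 5: a_5 = 3.05*(1 - 1/6) = 2.5417, m(A_5) = 2.5417
Step 6: a_6 = 3.05*(1 - 1/7) = 2.6143, m(A_6) = 2.6143
Limit: m(A_n) -> m([0,3.05]) = 3.05


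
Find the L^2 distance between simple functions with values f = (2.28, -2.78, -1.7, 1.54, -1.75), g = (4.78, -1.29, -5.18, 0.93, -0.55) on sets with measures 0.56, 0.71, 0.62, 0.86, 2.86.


Step 1: Compute differences f_i - g_i:
  2.28 - 4.78 = -2.5
  -2.78 - -1.29 = -1.49
  -1.7 - -5.18 = 3.48
  1.54 - 0.93 = 0.61
  -1.75 - -0.55 = -1.2
Step 2: Compute |diff|^2 * measure for each set:
  |-2.5|^2 * 0.56 = 6.25 * 0.56 = 3.5
  |-1.49|^2 * 0.71 = 2.2201 * 0.71 = 1.576271
  |3.48|^2 * 0.62 = 12.1104 * 0.62 = 7.508448
  |0.61|^2 * 0.86 = 0.3721 * 0.86 = 0.320006
  |-1.2|^2 * 2.86 = 1.44 * 2.86 = 4.1184
Step 3: Sum = 17.023125
Step 4: ||f-g||_2 = (17.023125)^(1/2) = 4.125909


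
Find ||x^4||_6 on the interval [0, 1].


Step 1: ||f||_6 = (integral_0^1 |x^4|^6 dx)^(1/6)
     = (integral_0^1 x^24 dx)^(1/6)
Step 2: integral_0^1 x^24 dx = [x^25/(25)] from 0 to 1 = 1^25/25
     = 1/25 = 0.04
Step 3: ||f||_6 = (0.04)^(1/6) = 0.584804


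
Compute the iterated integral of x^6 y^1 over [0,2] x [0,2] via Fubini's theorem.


By Fubini's theorem, the double integral factors as a product of single integrals:
Step 1: integral_0^2 x^6 dx = [x^7/7] from 0 to 2
     = 2^7/7 = 18.285714
Step 2: integral_0^2 y^1 dy = [y^2/2] from 0 to 2
     = 2^2/2 = 2
Step 3: Double integral = 18.285714 * 2 = 36.571429


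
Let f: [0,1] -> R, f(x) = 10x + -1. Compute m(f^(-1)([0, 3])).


f^(-1)([0, 3]) = {x : 0 <= 10x + -1 <= 3}
Solving: (0 - -1)/10 <= x <= (3 - -1)/10
= [0.1, 0.4]
Intersecting with [0,1]: [0.1, 0.4]
Measure = 0.4 - 0.1 = 0.3


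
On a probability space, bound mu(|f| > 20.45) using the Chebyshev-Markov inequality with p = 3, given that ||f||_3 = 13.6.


Chebyshev/Markov inequality: mu(|f| > eps) <= (||f||_p / eps)^p
Step 1: ||f||_3 / eps = 13.6 / 20.45 = 0.665037
Step 2: Raise to power p = 3:
  (0.665037)^3 = 0.294128
Step 3: Therefore mu(|f| > 20.45) <= 0.294128


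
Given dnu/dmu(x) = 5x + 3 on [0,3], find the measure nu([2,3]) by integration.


nu(A) = integral_A (dnu/dmu) dmu = integral_2^3 (5x + 3) dx
Step 1: Antiderivative F(x) = (5/2)x^2 + 3x
Step 2: F(3) = (5/2)*3^2 + 3*3 = 22.5 + 9 = 31.5
Step 3: F(2) = (5/2)*2^2 + 3*2 = 10 + 6 = 16
Step 4: nu([2,3]) = F(3) - F(2) = 31.5 - 16 = 15.5


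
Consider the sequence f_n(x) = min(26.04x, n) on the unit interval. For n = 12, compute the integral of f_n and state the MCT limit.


f(x) = 26.04x on [0,1]; f_n(x) = min(26.04x, n). At n = 12:
Step 1: f(x) reaches 12 at x = 12/26.04 = 0.460829
Step 2: integral(f_12) = integral(26.04x, 0, 0.460829) + integral(12, 0.460829, 1)
       = 26.04*0.460829^2/2 + 12*(1 - 0.460829)
       = 2.764977 + 6.470046
       = 9.235023
Step 3: As n -> infinity, f_n increases to f, so by MCT integral(f_n) -> integral(f) = 26.04/2 = 13.02.
Convergence: integral(f_12) = 9.235023 -> 13.02 as n -> infinity


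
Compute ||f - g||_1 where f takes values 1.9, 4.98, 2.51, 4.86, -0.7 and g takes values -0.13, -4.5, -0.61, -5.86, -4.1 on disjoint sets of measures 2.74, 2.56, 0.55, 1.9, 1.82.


Step 1: Compute differences f_i - g_i:
  1.9 - -0.13 = 2.03
  4.98 - -4.5 = 9.48
  2.51 - -0.61 = 3.12
  4.86 - -5.86 = 10.72
  -0.7 - -4.1 = 3.4
Step 2: Compute |diff|^1 * measure for each set:
  |2.03|^1 * 2.74 = 2.03 * 2.74 = 5.5622
  |9.48|^1 * 2.56 = 9.48 * 2.56 = 24.2688
  |3.12|^1 * 0.55 = 3.12 * 0.55 = 1.716
  |10.72|^1 * 1.9 = 10.72 * 1.9 = 20.368
  |3.4|^1 * 1.82 = 3.4 * 1.82 = 6.188
Step 3: Sum = 58.103
Step 4: ||f-g||_1 = (58.103)^(1/1) = 58.103


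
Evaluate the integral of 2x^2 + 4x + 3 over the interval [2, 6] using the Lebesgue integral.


The Lebesgue integral of a Riemann-integrable function agrees with the Riemann integral.
Antiderivative F(x) = (2/3)x^3 + (4/2)x^2 + 3x
F(6) = (2/3)*6^3 + (4/2)*6^2 + 3*6
     = (2/3)*216 + (4/2)*36 + 3*6
     = 144 + 72 + 18
     = 234
F(2) = 19.333333
Integral = F(6) - F(2) = 234 - 19.333333 = 214.666667


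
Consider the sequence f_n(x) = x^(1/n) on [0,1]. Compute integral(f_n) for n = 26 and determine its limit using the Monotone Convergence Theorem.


At n = 26: f_26(x) = x^(1/26).
Step 1: integral(x^(1/26), 0, 1) = [x^(1/26+1) / (1/26+1)] from 0 to 1
     = 1 / (1/26 + 1) = 1 / ((26+1)/26) = 26/(26+1)
     = 26/27 = 0.962963
Step 2: As n -> infinity, f_n(x) = x^(1/n) -> 1 for x in (0,1], and f_n is increasing in n.
By MCT, lim_n integral(f_n) = integral(lim_n f_n) = integral(1, 0, 1) = 1.
Step 3: Verify convergence: 26/27 = 0.962963 -> 1


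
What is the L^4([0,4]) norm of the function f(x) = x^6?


Step 1: ||f||_4 = (integral_0^4 |x^6|^4 dx)^(1/4)
     = (integral_0^4 x^24 dx)^(1/4)
Step 2: integral_0^4 x^24 dx = [x^25/(25)] from 0 to 4 = 4^25/25
     = 1125899906842624/25 = 4.503600e+13
Step 3: ||f||_4 = (4.503600e+13)^(1/4) = 2590.537859


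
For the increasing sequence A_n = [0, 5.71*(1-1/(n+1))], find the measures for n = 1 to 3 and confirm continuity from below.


By continuity of measure from below: if A_n increases to A, then m(A_n) -> m(A).
Here A = [0, 5.71], so m(A) = 5.71
Step 1: a_1 = 5.71*(1 - 1/2) = 2.855, m(A_1) = 2.855
Step 2: a_2 = 5.71*(1 - 1/3) = 3.8067, m(A_2) = 3.8067
Step 3: a_3 = 5.71*(1 - 1/4) = 4.2825, m(A_3) = 4.2825
Limit: m(A_n) -> m([0,5.71]) = 5.71


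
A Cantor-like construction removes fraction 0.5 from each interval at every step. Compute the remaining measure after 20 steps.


Step 1: At each step, fraction remaining = 1 - 0.5 = 0.5
Step 2: After 20 steps, measure = (0.5)^20
Result = 9.536743e-07


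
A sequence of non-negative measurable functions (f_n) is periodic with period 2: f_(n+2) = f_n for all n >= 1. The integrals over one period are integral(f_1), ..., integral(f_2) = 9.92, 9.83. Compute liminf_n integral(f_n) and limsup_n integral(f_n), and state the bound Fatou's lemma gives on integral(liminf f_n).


The sequence (integral(f_n)) is periodic with period 2, repeating the values 9.92, 9.83 indefinitely.
Step 1: For a periodic sequence, every tail (a_m, a_(m+1), ...) contains all 2 period values infinitely often.
Step 2: Hence inf of every tail = min of the period values = min(9.92, 9.83) = 9.83.
        liminf_n integral(f_n) = sup over m of (inf of tail from m) = 9.83.
Step 3: Similarly sup of every tail = max of the period values = 9.92.
        limsup_n integral(f_n) = 9.92.
Step 4: Fatou's lemma: integral(liminf_n f_n) <= liminf_n integral(f_n) = 9.83.
        So the integral of the pointwise liminf is at most 9.83.


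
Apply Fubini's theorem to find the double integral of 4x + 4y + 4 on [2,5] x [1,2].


By Fubini, integrate in x first, then y.
Step 1: Fix y, integrate over x in [2,5]:
  integral(4x + 4y + 4, x=2..5)
  = 4*(5^2 - 2^2)/2 + (4y + 4)*(5 - 2)
  = 42 + (4y + 4)*3
  = 42 + 12y + 12
  = 54 + 12y
Step 2: Integrate over y in [1,2]:
  integral(54 + 12y, y=1..2)
  = 54*1 + 12*(2^2 - 1^2)/2
  = 54 + 18
  = 72


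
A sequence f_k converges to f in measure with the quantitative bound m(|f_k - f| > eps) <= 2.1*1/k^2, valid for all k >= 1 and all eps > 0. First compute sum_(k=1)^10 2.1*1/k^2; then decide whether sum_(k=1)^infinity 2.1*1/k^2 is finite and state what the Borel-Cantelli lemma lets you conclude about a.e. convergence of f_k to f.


Step 1: List the terms 2.1*1/k^2 for k = 1 to 10:
  k=1: 2.1
  k=2: 0.525
  k=3: 0.233333
  k=4: 0.13125
  k=5: 0.084
  k=6: 0.058333
  k=7: 0.042857
  k=8: 0.032813
  k=9: 0.025926
  k=10: 0.021
Step 2: Partial sum = 2.1 + 0.525 + 0.233333 + 0.13125 + 0.084 + 0.058333 + 0.042857 + 0.032813 + 0.025926 + 0.021
     = 3.254512
Step 3: The full series sum_(k>=1) 2.1*1/k^2 converges (p-series with p = 2 > 1; a constant multiple of a convergent series converges).
Step 4: Fix eps > 0. Since sum_k m(|f_k - f| > eps) < infinity, the Borel-Cantelli lemma gives
        m(limsup_k {|f_k - f| > eps}) = 0, i.e. for a.e. x, |f_k(x) - f(x)| <= eps for all large k.
        Applying this with eps = 1/j for j = 1, 2, ... and intersecting the countably many full-measure sets,
        for a.e. x we get limsup_k |f_k(x) - f(x)| <= 1/j for every j, hence f_k -> f almost everywhere.
Conclusion: series converges; Borel-Cantelli yields f_k -> f a.e.


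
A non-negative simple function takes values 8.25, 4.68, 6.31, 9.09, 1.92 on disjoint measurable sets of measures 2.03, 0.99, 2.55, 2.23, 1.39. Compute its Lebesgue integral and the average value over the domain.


Step 1: Integral = sum(value_i * measure_i)
= 8.25*2.03 + 4.68*0.99 + 6.31*2.55 + 9.09*2.23 + 1.92*1.39
= 16.7475 + 4.6332 + 16.0905 + 20.2707 + 2.6688
= 60.4107
Step 2: Total measure of domain = 2.03 + 0.99 + 2.55 + 2.23 + 1.39 = 9.19
Step 3: Average value = 60.4107 / 9.19 = 6.573526


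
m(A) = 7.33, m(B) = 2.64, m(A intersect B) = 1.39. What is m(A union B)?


By inclusion-exclusion: m(A u B) = m(A) + m(B) - m(A n B)
= 7.33 + 2.64 - 1.39
= 8.58


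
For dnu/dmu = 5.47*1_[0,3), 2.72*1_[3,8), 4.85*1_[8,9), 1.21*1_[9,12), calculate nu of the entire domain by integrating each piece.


Integrate each piece of the Radon-Nikodym derivative:
Step 1: integral_0^3 5.47 dx = 5.47*(3-0) = 5.47*3 = 16.41
Step 2: integral_3^8 2.72 dx = 2.72*(8-3) = 2.72*5 = 13.6
Step 3: integral_8^9 4.85 dx = 4.85*(9-8) = 4.85*1 = 4.85
Step 4: integral_9^12 1.21 dx = 1.21*(12-9) = 1.21*3 = 3.63
Total: 16.41 + 13.6 + 4.85 + 3.63 = 38.49


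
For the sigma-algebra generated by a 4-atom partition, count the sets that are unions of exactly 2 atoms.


Each element of F is a union of some subset of the 4 atoms.
Elements that are unions of exactly 2 atoms correspond to 2-element subsets of the 4 atoms.
Count = C(4, 2) = 4! / (2! * 2!) = 6.


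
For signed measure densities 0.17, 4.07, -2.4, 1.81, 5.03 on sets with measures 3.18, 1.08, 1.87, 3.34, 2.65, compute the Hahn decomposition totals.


Step 1: Compute signed measure on each set:
  Set 1: 0.17 * 3.18 = 0.5406
  Set 2: 4.07 * 1.08 = 4.3956
  Set 3: -2.4 * 1.87 = -4.488
  Set 4: 1.81 * 3.34 = 6.0454
  Set 5: 5.03 * 2.65 = 13.3295
Step 2: Total signed measure = (0.5406) + (4.3956) + (-4.488) + (6.0454) + (13.3295)
     = 19.8231
Step 3: Positive part mu+(X) = sum of positive contributions = 24.3111
Step 4: Negative part mu-(X) = |sum of negative contributions| = 4.488


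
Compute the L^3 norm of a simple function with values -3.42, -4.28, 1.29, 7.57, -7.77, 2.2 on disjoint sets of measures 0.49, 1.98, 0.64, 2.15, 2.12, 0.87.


Step 1: Compute |f_i|^3 for each value:
  |-3.42|^3 = 40.001688
  |-4.28|^3 = 78.402752
  |1.29|^3 = 2.146689
  |7.57|^3 = 433.798093
  |-7.77|^3 = 469.097433
  |2.2|^3 = 10.648
Step 2: Multiply by measures and sum:
  40.001688 * 0.49 = 19.600827
  78.402752 * 1.98 = 155.237449
  2.146689 * 0.64 = 1.373881
  433.798093 * 2.15 = 932.6659
  469.097433 * 2.12 = 994.486558
  10.648 * 0.87 = 9.26376
Sum = 19.600827 + 155.237449 + 1.373881 + 932.6659 + 994.486558 + 9.26376 = 2112.628375
Step 3: Take the p-th root:
||f||_3 = (2112.628375)^(1/3) = 12.83141


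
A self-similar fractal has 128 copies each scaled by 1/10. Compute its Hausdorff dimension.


For a self-similar set with N copies scaled by 1/r:
dim_H = log(N)/log(r) = log(128)/log(10)
= 4.85203/2.302585
= 2.10721


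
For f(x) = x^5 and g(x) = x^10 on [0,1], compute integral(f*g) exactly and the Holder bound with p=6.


Step 1: Exact integral of f*g = integral(x^15, 0, 1) = 1/16
     = 0.0625
Step 2: Holder bound with p=6, q=1.2:
  ||f||_p = (integral x^30 dx)^(1/6) = (1/31)^(1/6) = 0.564209
  ||g||_q = (integral x^12 dx)^(1/1.2) = (1/13)^(1/1.2) = 0.117954
Step 3: Holder bound = ||f||_p * ||g||_q = 0.564209 * 0.117954 = 0.066551
Verification: 0.0625 <= 0.066551 (Holder holds)


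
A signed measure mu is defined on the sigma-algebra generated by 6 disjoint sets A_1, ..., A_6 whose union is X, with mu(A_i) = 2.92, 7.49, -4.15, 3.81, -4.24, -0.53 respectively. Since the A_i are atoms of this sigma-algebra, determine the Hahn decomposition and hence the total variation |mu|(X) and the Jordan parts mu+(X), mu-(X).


Step 1: Every measurable set is a union of atoms (the cells / points), so a Hahn decomposition is
  obtained by grouping atoms by sign: P = union of atoms with mu > 0, N = union of the remaining atoms.
  Atoms in P (indices): 1, 2, 4;  atoms in N (indices): 3, 5, 6
  Positive values: 2.92, 7.49, 3.81
  Negative values: -4.15, -4.24, -0.53
Step 2: mu+(X) = mu(P) = sum of positive atom values = 14.22
Step 3: mu-(X) = -mu(N) = sum of |negative atom values| = 8.92
Step 4: |mu|(X) = mu+(X) + mu-(X) = 14.22 + 8.92 = 23.14


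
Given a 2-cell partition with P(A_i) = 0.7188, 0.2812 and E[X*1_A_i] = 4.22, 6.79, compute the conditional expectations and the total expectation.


For each cell A_i: E[X|A_i] = E[X*1_A_i] / P(A_i)
Step 1: E[X|A_1] = 4.22 / 0.7188 = 5.870896
Step 2: E[X|A_2] = 6.79 / 0.2812 = 24.146515
Verification: E[X] = sum E[X*1_A_i] = 4.22 + 6.79 = 11.01


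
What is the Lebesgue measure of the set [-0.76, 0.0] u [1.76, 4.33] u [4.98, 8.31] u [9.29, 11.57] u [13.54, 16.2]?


For pairwise disjoint intervals, m(union) = sum of lengths.
= (0.0 - -0.76) + (4.33 - 1.76) + (8.31 - 4.98) + (11.57 - 9.29) + (16.2 - 13.54)
= 0.76 + 2.57 + 3.33 + 2.28 + 2.66
= 11.6


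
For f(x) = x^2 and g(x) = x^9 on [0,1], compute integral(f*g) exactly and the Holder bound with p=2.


Step 1: Exact integral of f*g = integral(x^11, 0, 1) = 1/12
     = 0.083333
Step 2: Holder bound with p=2, q=2:
  ||f||_p = (integral x^4 dx)^(1/2) = (1/5)^(1/2) = 0.447214
  ||g||_q = (integral x^18 dx)^(1/2) = (1/19)^(1/2) = 0.229416
Step 3: Holder bound = ||f||_p * ||g||_q = 0.447214 * 0.229416 = 0.102598
Verification: 0.083333 <= 0.102598 (Holder holds)


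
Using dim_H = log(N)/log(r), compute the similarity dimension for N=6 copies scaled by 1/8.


For a self-similar set with N copies scaled by 1/r:
dim_H = log(N)/log(r) = log(6)/log(8)
= 1.791759/2.079442
= 0.861654


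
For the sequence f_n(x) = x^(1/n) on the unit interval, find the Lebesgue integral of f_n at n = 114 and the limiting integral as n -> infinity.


At n = 114: f_114(x) = x^(1/114).
Step 1: integral(x^(1/114), 0, 1) = [x^(1/114+1) / (1/114+1)] from 0 to 1
     = 1 / (1/114 + 1) = 1 / ((114+1)/114) = 114/(114+1)
     = 114/115 = 0.991304
Step 2: As n -> infinity, f_n(x) = x^(1/n) -> 1 for x in (0,1], and f_n is increasing in n.
By MCT, lim_n integral(f_n) = integral(lim_n f_n) = integral(1, 0, 1) = 1.
Step 3: Verify convergence: 114/115 = 0.991304 -> 1


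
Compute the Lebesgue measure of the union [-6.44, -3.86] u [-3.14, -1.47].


For pairwise disjoint intervals, m(union) = sum of lengths.
= (-3.86 - -6.44) + (-1.47 - -3.14)
= 2.58 + 1.67
= 4.25


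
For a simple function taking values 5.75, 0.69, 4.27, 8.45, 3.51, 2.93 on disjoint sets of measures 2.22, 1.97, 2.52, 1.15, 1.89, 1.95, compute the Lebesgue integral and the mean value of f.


Step 1: Integral = sum(value_i * measure_i)
= 5.75*2.22 + 0.69*1.97 + 4.27*2.52 + 8.45*1.15 + 3.51*1.89 + 2.93*1.95
= 12.765 + 1.3593 + 10.7604 + 9.7175 + 6.6339 + 5.7135
= 46.9496
Step 2: Total measure of domain = 2.22 + 1.97 + 2.52 + 1.15 + 1.89 + 1.95 = 11.7
Step 3: Average value = 46.9496 / 11.7 = 4.012786


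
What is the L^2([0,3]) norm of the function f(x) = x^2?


Step 1: ||f||_2 = (integral_0^3 |x^2|^2 dx)^(1/2)
     = (integral_0^3 x^4 dx)^(1/2)
Step 2: integral_0^3 x^4 dx = [x^5/(5)] from 0 to 3 = 3^5/5
     = 243/5 = 48.6
Step 3: ||f||_2 = (48.6)^(1/2) = 6.97137


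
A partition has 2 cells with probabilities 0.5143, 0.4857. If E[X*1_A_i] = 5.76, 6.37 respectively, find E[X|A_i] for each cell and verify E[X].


For each cell A_i: E[X|A_i] = E[X*1_A_i] / P(A_i)
Step 1: E[X|A_1] = 5.76 / 0.5143 = 11.199689
Step 2: E[X|A_2] = 6.37 / 0.4857 = 13.115092
Verification: E[X] = sum E[X*1_A_i] = 5.76 + 6.37 = 12.13


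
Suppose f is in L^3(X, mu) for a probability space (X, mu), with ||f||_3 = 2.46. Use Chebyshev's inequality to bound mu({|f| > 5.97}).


Chebyshev/Markov inequality: mu(|f| > eps) <= (||f||_p / eps)^p
Step 1: ||f||_3 / eps = 2.46 / 5.97 = 0.41206
Step 2: Raise to power p = 3:
  (0.41206)^3 = 0.069965
Step 3: Therefore mu(|f| > 5.97) <= 0.069965


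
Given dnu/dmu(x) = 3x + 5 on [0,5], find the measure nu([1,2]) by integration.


nu(A) = integral_A (dnu/dmu) dmu = integral_1^2 (3x + 5) dx
Step 1: Antiderivative F(x) = (3/2)x^2 + 5x
Step 2: F(2) = (3/2)*2^2 + 5*2 = 6 + 10 = 16
Step 3: F(1) = (3/2)*1^2 + 5*1 = 1.5 + 5 = 6.5
Step 4: nu([1,2]) = F(2) - F(1) = 16 - 6.5 = 9.5


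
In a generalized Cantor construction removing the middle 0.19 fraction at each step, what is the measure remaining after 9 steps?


Step 1: At each step, fraction remaining = 1 - 0.19 = 0.81
Step 2: After 9 steps, measure = (0.81)^9
Result = 0.150095


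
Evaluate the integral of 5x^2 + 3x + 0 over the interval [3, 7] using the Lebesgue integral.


The Lebesgue integral of a Riemann-integrable function agrees with the Riemann integral.
Antiderivative F(x) = (5/3)x^3 + (3/2)x^2 + 0x
F(7) = (5/3)*7^3 + (3/2)*7^2 + 0*7
     = (5/3)*343 + (3/2)*49 + 0*7
     = 571.666667 + 73.5 + 0
     = 645.166667
F(3) = 58.5
Integral = F(7) - F(3) = 645.166667 - 58.5 = 586.666667


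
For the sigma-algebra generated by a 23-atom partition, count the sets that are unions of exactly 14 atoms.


Each element of F is a union of some subset of the 23 atoms.
Elements that are unions of exactly 14 atoms correspond to 14-element subsets of the 23 atoms.
Count = C(23, 14) = 23! / (14! * 9!) = 817190.


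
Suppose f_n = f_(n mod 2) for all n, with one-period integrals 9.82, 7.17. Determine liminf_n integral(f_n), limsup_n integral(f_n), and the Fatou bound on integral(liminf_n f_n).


The sequence (integral(f_n)) is periodic with period 2, repeating the values 9.82, 7.17 indefinitely.
Step 1: For a periodic sequence, every tail (a_m, a_(m+1), ...) contains all 2 period values infinitely often.
Step 2: Hence inf of every tail = min of the period values = min(9.82, 7.17) = 7.17.
        liminf_n integral(f_n) = sup over m of (inf of tail from m) = 7.17.
Step 3: Similarly sup of every tail = max of the period values = 9.82.
        limsup_n integral(f_n) = 9.82.
Step 4: Fatou's lemma: integral(liminf_n f_n) <= liminf_n integral(f_n) = 7.17.
        So the integral of the pointwise liminf is at most 7.17.


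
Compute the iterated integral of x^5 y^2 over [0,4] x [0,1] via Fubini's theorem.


By Fubini's theorem, the double integral factors as a product of single integrals:
Step 1: integral_0^4 x^5 dx = [x^6/6] from 0 to 4
     = 4^6/6 = 682.666667
Step 2: integral_0^1 y^2 dy = [y^3/3] from 0 to 1
     = 1^3/3 = 0.333333
Step 3: Double integral = 682.666667 * 0.333333 = 227.555556


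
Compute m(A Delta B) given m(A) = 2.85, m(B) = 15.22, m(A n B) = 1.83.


m(A Delta B) = m(A) + m(B) - 2*m(A n B)
= 2.85 + 15.22 - 2*1.83
= 2.85 + 15.22 - 3.66
= 14.41


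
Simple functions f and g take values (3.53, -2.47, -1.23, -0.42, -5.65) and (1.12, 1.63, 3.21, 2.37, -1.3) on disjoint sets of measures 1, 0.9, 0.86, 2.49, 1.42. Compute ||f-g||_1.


Step 1: Compute differences f_i - g_i:
  3.53 - 1.12 = 2.41
  -2.47 - 1.63 = -4.1
  -1.23 - 3.21 = -4.44
  -0.42 - 2.37 = -2.79
  -5.65 - -1.3 = -4.35
Step 2: Compute |diff|^1 * measure for each set:
  |2.41|^1 * 1 = 2.41 * 1 = 2.41
  |-4.1|^1 * 0.9 = 4.1 * 0.9 = 3.69
  |-4.44|^1 * 0.86 = 4.44 * 0.86 = 3.8184
  |-2.79|^1 * 2.49 = 2.79 * 2.49 = 6.9471
  |-4.35|^1 * 1.42 = 4.35 * 1.42 = 6.177
Step 3: Sum = 23.0425
Step 4: ||f-g||_1 = (23.0425)^(1/1) = 23.0425


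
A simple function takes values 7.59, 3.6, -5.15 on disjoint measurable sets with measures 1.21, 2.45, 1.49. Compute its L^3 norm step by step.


Step 1: Compute |f_i|^3 for each value:
  |7.59|^3 = 437.245479
  |3.6|^3 = 46.656
  |-5.15|^3 = 136.590875
Step 2: Multiply by measures and sum:
  437.245479 * 1.21 = 529.06703
  46.656 * 2.45 = 114.3072
  136.590875 * 1.49 = 203.520404
Sum = 529.06703 + 114.3072 + 203.520404 = 846.894633
Step 3: Take the p-th root:
||f||_3 = (846.894633)^(1/3) = 9.461133


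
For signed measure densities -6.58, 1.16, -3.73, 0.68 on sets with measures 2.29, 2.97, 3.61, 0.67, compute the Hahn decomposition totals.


Step 1: Compute signed measure on each set:
  Set 1: -6.58 * 2.29 = -15.0682
  Set 2: 1.16 * 2.97 = 3.4452
  Set 3: -3.73 * 3.61 = -13.4653
  Set 4: 0.68 * 0.67 = 0.4556
Step 2: Total signed measure = (-15.0682) + (3.4452) + (-13.4653) + (0.4556)
     = -24.6327
Step 3: Positive part mu+(X) = sum of positive contributions = 3.9008
Step 4: Negative part mu-(X) = |sum of negative contributions| = 28.5335


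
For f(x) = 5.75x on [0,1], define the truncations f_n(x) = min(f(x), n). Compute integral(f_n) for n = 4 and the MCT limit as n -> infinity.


f(x) = 5.75x on [0,1]; f_n(x) = min(5.75x, n). At n = 4:
Step 1: f(x) reaches 4 at x = 4/5.75 = 0.695652
Step 2: integral(f_4) = integral(5.75x, 0, 0.695652) + integral(4, 0.695652, 1)
       = 5.75*0.695652^2/2 + 4*(1 - 0.695652)
       = 1.391304 + 1.217391
       = 2.608696
Step 3: As n -> infinity, f_n increases to f, so by MCT integral(f_n) -> integral(f) = 5.75/2 = 2.875.
Convergence: integral(f_4) = 2.608696 -> 2.875 as n -> infinity


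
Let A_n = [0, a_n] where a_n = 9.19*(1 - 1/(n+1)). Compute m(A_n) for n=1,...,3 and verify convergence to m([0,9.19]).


By continuity of measure from below: if A_n increases to A, then m(A_n) -> m(A).
Here A = [0, 9.19], so m(A) = 9.19
Step 1: a_1 = 9.19*(1 - 1/2) = 4.595, m(A_1) = 4.595
Step 2: a_2 = 9.19*(1 - 1/3) = 6.1267, m(A_2) = 6.1267
Step 3: a_3 = 9.19*(1 - 1/4) = 6.8925, m(A_3) = 6.8925
Limit: m(A_n) -> m([0,9.19]) = 9.19


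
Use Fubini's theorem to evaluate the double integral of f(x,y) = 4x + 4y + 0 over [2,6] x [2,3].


By Fubini, integrate in x first, then y.
Step 1: Fix y, integrate over x in [2,6]:
  integral(4x + 4y + 0, x=2..6)
  = 4*(6^2 - 2^2)/2 + (4y + 0)*(6 - 2)
  = 64 + (4y + 0)*4
  = 64 + 16y + 0
  = 64 + 16y
Step 2: Integrate over y in [2,3]:
  integral(64 + 16y, y=2..3)
  = 64*1 + 16*(3^2 - 2^2)/2
  = 64 + 40
  = 104


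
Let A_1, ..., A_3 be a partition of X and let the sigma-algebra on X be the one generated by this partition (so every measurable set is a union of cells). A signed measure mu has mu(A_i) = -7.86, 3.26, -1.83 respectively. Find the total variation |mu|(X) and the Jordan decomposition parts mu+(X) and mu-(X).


Step 1: Every measurable set is a union of atoms (the cells / points), so a Hahn decomposition is
  obtained by grouping atoms by sign: P = union of atoms with mu > 0, N = union of the remaining atoms.
  Atoms in P (indices): 2;  atoms in N (indices): 1, 3
  Positive values: 3.26
  Negative values: -7.86, -1.83
Step 2: mu+(X) = mu(P) = sum of positive atom values = 3.26
Step 3: mu-(X) = -mu(N) = sum of |negative atom values| = 9.69
Step 4: |mu|(X) = mu+(X) + mu-(X) = 3.26 + 9.69 = 12.95


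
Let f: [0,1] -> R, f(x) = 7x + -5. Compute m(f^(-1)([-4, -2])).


f^(-1)([-4, -2]) = {x : -4 <= 7x + -5 <= -2}
Solving: (-4 - -5)/7 <= x <= (-2 - -5)/7
= [0.142857, 0.428571]
Intersecting with [0,1]: [0.142857, 0.428571]
Measure = 0.428571 - 0.142857 = 0.285714


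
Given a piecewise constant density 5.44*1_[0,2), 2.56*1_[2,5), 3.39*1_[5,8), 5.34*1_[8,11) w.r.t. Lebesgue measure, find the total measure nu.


Integrate each piece of the Radon-Nikodym derivative:
Step 1: integral_0^2 5.44 dx = 5.44*(2-0) = 5.44*2 = 10.88
Step 2: integral_2^5 2.56 dx = 2.56*(5-2) = 2.56*3 = 7.68
Step 3: integral_5^8 3.39 dx = 3.39*(8-5) = 3.39*3 = 10.17
Step 4: integral_8^11 5.34 dx = 5.34*(11-8) = 5.34*3 = 16.02
Total: 10.88 + 7.68 + 10.17 + 16.02 = 44.75


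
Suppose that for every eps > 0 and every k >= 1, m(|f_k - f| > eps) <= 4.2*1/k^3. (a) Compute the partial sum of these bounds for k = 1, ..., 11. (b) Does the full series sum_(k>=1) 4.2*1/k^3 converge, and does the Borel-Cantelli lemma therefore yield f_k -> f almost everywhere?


Step 1: List the terms 4.2*1/k^3 for k = 1 to 11:
  k=1: 4.2
  k=2: 0.525
  k=3: 0.155556
  k=4: 0.065625
  k=5: 0.0336
  k=6: 0.019444
  k=7: 0.012245
  k=8: 0.008203
  k=9: 0.005761
  k=10: 0.0042
  k=11: 0.003156
Step 2: Partial sum = 4.2 + 0.525 + 0.155556 + 0.065625 + 0.0336 + 0.019444 + 0.012245 + 0.008203 + 0.005761 + 0.0042 + 0.003156
     = 5.03279
Step 3: The full series sum_(k>=1) 4.2*1/k^3 converges (p-series with p = 3 > 1; a constant multiple of a convergent series converges).
Step 4: Fix eps > 0. Since sum_k m(|f_k - f| > eps) < infinity, the Borel-Cantelli lemma gives
        m(limsup_k {|f_k - f| > eps}) = 0, i.e. for a.e. x, |f_k(x) - f(x)| <= eps for all large k.
        Applying this with eps = 1/j for j = 1, 2, ... and intersecting the countably many full-measure sets,
        for a.e. x we get limsup_k |f_k(x) - f(x)| <= 1/j for every j, hence f_k -> f almost everywhere.
Conclusion: series converges; Borel-Cantelli yields f_k -> f a.e.


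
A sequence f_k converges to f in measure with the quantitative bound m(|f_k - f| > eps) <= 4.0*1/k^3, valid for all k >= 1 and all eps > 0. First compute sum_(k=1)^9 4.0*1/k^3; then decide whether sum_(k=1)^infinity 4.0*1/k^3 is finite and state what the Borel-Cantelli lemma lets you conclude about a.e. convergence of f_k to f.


Step 1: List the terms 4.0*1/k^3 for k = 1 to 9:
  k=1: 4
  k=2: 0.5
  k=3: 0.148148
  k=4: 0.0625
  k=5: 0.032
  k=6: 0.018519
  k=7: 0.011662
  k=8: 0.007812
  k=9: 0.005487
Step 2: Partial sum = 4 + 0.5 + 0.148148 + 0.0625 + 0.032 + 0.018519 + 0.011662 + 0.007812 + 0.005487
     = 4.786128
Step 3: The full series sum_(k>=1) 4.0*1/k^3 converges (p-series with p = 3 > 1; a constant multiple of a convergent series converges).
Step 4: Fix eps > 0. Since sum_k m(|f_k - f| > eps) < infinity, the Borel-Cantelli lemma gives
        m(limsup_k {|f_k - f| > eps}) = 0, i.e. for a.e. x, |f_k(x) - f(x)| <= eps for all large k.
        Applying this with eps = 1/j for j = 1, 2, ... and intersecting the countably many full-measure sets,
        for a.e. x we get limsup_k |f_k(x) - f(x)| <= 1/j for every j, hence f_k -> f almost everywhere.
Conclusion: series converges; Borel-Cantelli yields f_k -> f a.e.


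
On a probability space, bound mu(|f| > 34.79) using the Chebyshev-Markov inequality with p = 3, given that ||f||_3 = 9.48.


Chebyshev/Markov inequality: mu(|f| > eps) <= (||f||_p / eps)^p
Step 1: ||f||_3 / eps = 9.48 / 34.79 = 0.272492
Step 2: Raise to power p = 3:
  (0.272492)^3 = 0.020233
Step 3: Therefore mu(|f| > 34.79) <= 0.020233


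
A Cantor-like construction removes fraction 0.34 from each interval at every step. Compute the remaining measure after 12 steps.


Step 1: At each step, fraction remaining = 1 - 0.34 = 0.66
Step 2: After 12 steps, measure = (0.66)^12
Result = 0.006832


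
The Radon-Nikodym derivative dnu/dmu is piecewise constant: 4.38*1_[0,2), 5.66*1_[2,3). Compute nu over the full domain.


Integrate each piece of the Radon-Nikodym derivative:
Step 1: integral_0^2 4.38 dx = 4.38*(2-0) = 4.38*2 = 8.76
Step 2: integral_2^3 5.66 dx = 5.66*(3-2) = 5.66*1 = 5.66
Total: 8.76 + 5.66 = 14.42


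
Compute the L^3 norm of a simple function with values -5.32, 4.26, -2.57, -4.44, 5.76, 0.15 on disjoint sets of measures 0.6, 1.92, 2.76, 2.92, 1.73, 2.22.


Step 1: Compute |f_i|^3 for each value:
  |-5.32|^3 = 150.568768
  |4.26|^3 = 77.308776
  |-2.57|^3 = 16.974593
  |-4.44|^3 = 87.528384
  |5.76|^3 = 191.102976
  |0.15|^3 = 0.003375
Step 2: Multiply by measures and sum:
  150.568768 * 0.6 = 90.341261
  77.308776 * 1.92 = 148.43285
  16.974593 * 2.76 = 46.849877
  87.528384 * 2.92 = 255.582881
  191.102976 * 1.73 = 330.608148
  0.003375 * 2.22 = 0.007493
Sum = 90.341261 + 148.43285 + 46.849877 + 255.582881 + 330.608148 + 0.007493 = 871.82251
Step 3: Take the p-th root:
||f||_3 = (871.82251)^(1/3) = 9.553064


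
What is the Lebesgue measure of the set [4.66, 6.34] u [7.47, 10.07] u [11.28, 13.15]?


For pairwise disjoint intervals, m(union) = sum of lengths.
= (6.34 - 4.66) + (10.07 - 7.47) + (13.15 - 11.28)
= 1.68 + 2.6 + 1.87
= 6.15


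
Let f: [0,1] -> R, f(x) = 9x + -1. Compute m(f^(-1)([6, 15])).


f^(-1)([6, 15]) = {x : 6 <= 9x + -1 <= 15}
Solving: (6 - -1)/9 <= x <= (15 - -1)/9
= [0.777778, 1.777778]
Intersecting with [0,1]: [0.777778, 1]
Measure = 1 - 0.777778 = 0.222222


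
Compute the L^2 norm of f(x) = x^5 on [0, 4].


Step 1: ||f||_2 = (integral_0^4 |x^5|^2 dx)^(1/2)
     = (integral_0^4 x^10 dx)^(1/2)
Step 2: integral_0^4 x^10 dx = [x^11/(11)] from 0 to 4 = 4^11/11
     = 4194304/11 = 381300.363636
Step 3: ||f||_2 = (381300.363636)^(1/2) = 617.495234


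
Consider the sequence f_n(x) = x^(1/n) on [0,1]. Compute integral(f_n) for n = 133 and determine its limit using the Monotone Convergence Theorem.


At n = 133: f_133(x) = x^(1/133).
Step 1: integral(x^(1/133), 0, 1) = [x^(1/133+1) / (1/133+1)] from 0 to 1
     = 1 / (1/133 + 1) = 1 / ((133+1)/133) = 133/(133+1)
     = 133/134 = 0.992537
Step 2: As n -> infinity, f_n(x) = x^(1/n) -> 1 for x in (0,1], and f_n is increasing in n.
By MCT, lim_n integral(f_n) = integral(lim_n f_n) = integral(1, 0, 1) = 1.
Step 3: Verify convergence: 133/134 = 0.992537 -> 1


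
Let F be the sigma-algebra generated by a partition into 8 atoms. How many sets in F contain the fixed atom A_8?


Each element of F is a union of some subset S of the 8 atoms.
The element contains A_8 iff A_8 is in S.
So we count subsets S of {A_1,...,A_8} with A_8 in S: choose freely among the other 7 atoms.
Count = 2^(8-1) = 2^7 = 128.


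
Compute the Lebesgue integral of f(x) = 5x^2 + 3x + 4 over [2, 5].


The Lebesgue integral of a Riemann-integrable function agrees with the Riemann integral.
Antiderivative F(x) = (5/3)x^3 + (3/2)x^2 + 4x
F(5) = (5/3)*5^3 + (3/2)*5^2 + 4*5
     = (5/3)*125 + (3/2)*25 + 4*5
     = 208.333333 + 37.5 + 20
     = 265.833333
F(2) = 27.333333
Integral = F(5) - F(2) = 265.833333 - 27.333333 = 238.5


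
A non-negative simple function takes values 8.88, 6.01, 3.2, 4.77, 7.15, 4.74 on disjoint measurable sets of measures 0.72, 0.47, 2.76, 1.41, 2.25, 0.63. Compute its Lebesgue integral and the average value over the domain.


Step 1: Integral = sum(value_i * measure_i)
= 8.88*0.72 + 6.01*0.47 + 3.2*2.76 + 4.77*1.41 + 7.15*2.25 + 4.74*0.63
= 6.3936 + 2.8247 + 8.832 + 6.7257 + 16.0875 + 2.9862
= 43.8497
Step 2: Total measure of domain = 0.72 + 0.47 + 2.76 + 1.41 + 2.25 + 0.63 = 8.24
Step 3: Average value = 43.8497 / 8.24 = 5.321566


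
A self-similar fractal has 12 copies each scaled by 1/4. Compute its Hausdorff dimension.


For a self-similar set with N copies scaled by 1/r:
dim_H = log(N)/log(r) = log(12)/log(4)
= 2.484907/1.386294
= 1.792481


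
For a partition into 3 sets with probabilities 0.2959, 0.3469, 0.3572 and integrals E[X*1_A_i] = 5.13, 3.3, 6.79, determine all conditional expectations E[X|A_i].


For each cell A_i: E[X|A_i] = E[X*1_A_i] / P(A_i)
Step 1: E[X|A_1] = 5.13 / 0.2959 = 17.336938
Step 2: E[X|A_2] = 3.3 / 0.3469 = 9.512828
Step 3: E[X|A_3] = 6.79 / 0.3572 = 19.008959
Verification: E[X] = sum E[X*1_A_i] = 5.13 + 3.3 + 6.79 = 15.22


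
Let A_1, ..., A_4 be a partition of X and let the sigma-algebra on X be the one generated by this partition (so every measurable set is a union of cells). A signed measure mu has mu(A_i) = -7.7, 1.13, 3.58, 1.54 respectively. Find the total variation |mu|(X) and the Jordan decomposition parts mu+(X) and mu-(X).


Step 1: Every measurable set is a union of atoms (the cells / points), so a Hahn decomposition is
  obtained by grouping atoms by sign: P = union of atoms with mu > 0, N = union of the remaining atoms.
  Atoms in P (indices): 2, 3, 4;  atoms in N (indices): 1
  Positive values: 1.13, 3.58, 1.54
  Negative values: -7.7
Step 2: mu+(X) = mu(P) = sum of positive atom values = 6.25
Step 3: mu-(X) = -mu(N) = sum of |negative atom values| = 7.7
Step 4: |mu|(X) = mu+(X) + mu-(X) = 6.25 + 7.7 = 13.95


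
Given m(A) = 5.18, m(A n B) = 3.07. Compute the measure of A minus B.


m(A \ B) = m(A) - m(A n B)
= 5.18 - 3.07
= 2.11


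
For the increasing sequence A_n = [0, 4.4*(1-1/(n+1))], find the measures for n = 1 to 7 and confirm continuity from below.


By continuity of measure from below: if A_n increases to A, then m(A_n) -> m(A).
Here A = [0, 4.4], so m(A) = 4.4
Step 1: a_1 = 4.4*(1 - 1/2) = 2.2, m(A_1) = 2.2
Step 2: a_2 = 4.4*(1 - 1/3) = 2.9333, m(A_2) = 2.9333
Step 3: a_3 = 4.4*(1 - 1/4) = 3.3, m(A_3) = 3.3
Step 4: a_4 = 4.4*(1 - 1/5) = 3.52, m(A_4) = 3.52
Step 5: a_5 = 4.4*(1 - 1/6) = 3.6667, m(A_5) = 3.6667
Step 6: a_6 = 4.4*(1 - 1/7) = 3.7714, m(A_6) = 3.7714
Step 7: a_7 = 4.4*(1 - 1/8) = 3.85, m(A_7) = 3.85
Limit: m(A_n) -> m([0,4.4]) = 4.4


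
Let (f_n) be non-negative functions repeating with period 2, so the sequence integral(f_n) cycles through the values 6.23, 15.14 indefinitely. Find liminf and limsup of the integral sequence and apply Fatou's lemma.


The sequence (integral(f_n)) is periodic with period 2, repeating the values 6.23, 15.14 indefinitely.
Step 1: For a periodic sequence, every tail (a_m, a_(m+1), ...) contains all 2 period values infinitely often.
Step 2: Hence inf of every tail = min of the period values = min(6.23, 15.14) = 6.23.
        liminf_n integral(f_n) = sup over m of (inf of tail from m) = 6.23.
Step 3: Similarly sup of every tail = max of the period values = 15.14.
        limsup_n integral(f_n) = 15.14.
Step 4: Fatou's lemma: integral(liminf_n f_n) <= liminf_n integral(f_n) = 6.23.
        So the integral of the pointwise liminf is at most 6.23.


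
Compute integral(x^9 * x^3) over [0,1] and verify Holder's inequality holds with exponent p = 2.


Step 1: Exact integral of f*g = integral(x^12, 0, 1) = 1/13
     = 0.076923
Step 2: Holder bound with p=2, q=2:
  ||f||_p = (integral x^18 dx)^(1/2) = (1/19)^(1/2) = 0.229416
  ||g||_q = (integral x^6 dx)^(1/2) = (1/7)^(1/2) = 0.377964
Step 3: Holder bound = ||f||_p * ||g||_q = 0.229416 * 0.377964 = 0.086711
Verification: 0.076923 <= 0.086711 (Holder holds)


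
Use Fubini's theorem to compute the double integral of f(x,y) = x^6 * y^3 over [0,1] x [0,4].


By Fubini's theorem, the double integral factors as a product of single integrals:
Step 1: integral_0^1 x^6 dx = [x^7/7] from 0 to 1
     = 1^7/7 = 0.142857
Step 2: integral_0^4 y^3 dy = [y^4/4] from 0 to 4
     = 4^4/4 = 64
Step 3: Double integral = 0.142857 * 64 = 9.142857


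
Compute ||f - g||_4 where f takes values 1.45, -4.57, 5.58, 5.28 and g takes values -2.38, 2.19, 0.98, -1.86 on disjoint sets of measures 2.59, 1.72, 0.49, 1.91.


Step 1: Compute differences f_i - g_i:
  1.45 - -2.38 = 3.83
  -4.57 - 2.19 = -6.76
  5.58 - 0.98 = 4.6
  5.28 - -1.86 = 7.14
Step 2: Compute |diff|^4 * measure for each set:
  |3.83|^4 * 2.59 = 215.176627 * 2.59 = 557.307464
  |-6.76|^4 * 1.72 = 2088.270646 * 1.72 = 3591.825511
  |4.6|^4 * 0.49 = 447.7456 * 0.49 = 219.395344
  |7.14|^4 * 1.91 = 2598.919616 * 1.91 = 4963.936467
Step 3: Sum = 9332.464786
Step 4: ||f-g||_4 = (9332.464786)^(1/4) = 9.828768


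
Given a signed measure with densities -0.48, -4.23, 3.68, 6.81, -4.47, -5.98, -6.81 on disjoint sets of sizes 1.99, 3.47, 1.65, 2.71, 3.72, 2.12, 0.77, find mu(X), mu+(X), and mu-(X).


Step 1: Compute signed measure on each set:
  Set 1: -0.48 * 1.99 = -0.9552
  Set 2: -4.23 * 3.47 = -14.6781
  Set 3: 3.68 * 1.65 = 6.072
  Set 4: 6.81 * 2.71 = 18.4551
  Set 5: -4.47 * 3.72 = -16.6284
  Set 6: -5.98 * 2.12 = -12.6776
  Set 7: -6.81 * 0.77 = -5.2437
Step 2: Total signed measure = (-0.9552) + (-14.6781) + (6.072) + (18.4551) + (-16.6284) + (-12.6776) + (-5.2437)
     = -25.6559
Step 3: Positive part mu+(X) = sum of positive contributions = 24.5271
Step 4: Negative part mu-(X) = |sum of negative contributions| = 50.183


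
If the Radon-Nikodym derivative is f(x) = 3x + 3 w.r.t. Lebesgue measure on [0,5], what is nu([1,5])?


nu(A) = integral_A (dnu/dmu) dmu = integral_1^5 (3x + 3) dx
Step 1: Antiderivative F(x) = (3/2)x^2 + 3x
Step 2: F(5) = (3/2)*5^2 + 3*5 = 37.5 + 15 = 52.5
Step 3: F(1) = (3/2)*1^2 + 3*1 = 1.5 + 3 = 4.5
Step 4: nu([1,5]) = F(5) - F(1) = 52.5 - 4.5 = 48
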